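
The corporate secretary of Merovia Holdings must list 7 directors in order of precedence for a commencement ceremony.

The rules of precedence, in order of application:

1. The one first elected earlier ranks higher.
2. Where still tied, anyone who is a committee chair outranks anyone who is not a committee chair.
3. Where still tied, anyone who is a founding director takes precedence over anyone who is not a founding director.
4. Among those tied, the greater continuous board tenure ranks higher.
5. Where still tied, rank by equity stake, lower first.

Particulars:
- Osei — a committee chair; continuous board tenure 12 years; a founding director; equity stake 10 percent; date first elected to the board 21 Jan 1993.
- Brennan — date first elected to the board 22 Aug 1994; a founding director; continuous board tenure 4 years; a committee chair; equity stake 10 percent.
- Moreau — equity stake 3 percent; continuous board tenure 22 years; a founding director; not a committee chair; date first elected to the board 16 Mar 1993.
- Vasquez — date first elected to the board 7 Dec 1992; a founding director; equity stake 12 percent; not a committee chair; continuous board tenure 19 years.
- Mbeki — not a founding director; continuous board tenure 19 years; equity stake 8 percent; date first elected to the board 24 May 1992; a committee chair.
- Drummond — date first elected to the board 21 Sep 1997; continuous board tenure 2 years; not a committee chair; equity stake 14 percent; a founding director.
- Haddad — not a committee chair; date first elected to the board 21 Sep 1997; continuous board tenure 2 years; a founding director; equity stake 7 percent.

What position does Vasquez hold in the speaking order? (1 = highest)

2

By date first elected to the board (earlier first): Mbeki (24 May 1992); then Vasquez (7 Dec 1992); then Osei (21 Jan 1993); then Moreau (16 Mar 1993); then Brennan (22 Aug 1994); then Haddad and Drummond (both 21 Sep 1997).
Haddad and Drummond are each not a committee chair, so the next rule applies.
Haddad and Drummond are each a founding director, so the next rule applies.
Haddad and Drummond both have continuous board tenure 2 years, so the next rule applies.
Among Haddad and Drummond, by equity stake (lower first): Haddad (7 percent) before Drummond (14 percent).
Order: Mbeki, Vasquez, Osei, Moreau, Brennan, Haddad, Drummond. So position 2.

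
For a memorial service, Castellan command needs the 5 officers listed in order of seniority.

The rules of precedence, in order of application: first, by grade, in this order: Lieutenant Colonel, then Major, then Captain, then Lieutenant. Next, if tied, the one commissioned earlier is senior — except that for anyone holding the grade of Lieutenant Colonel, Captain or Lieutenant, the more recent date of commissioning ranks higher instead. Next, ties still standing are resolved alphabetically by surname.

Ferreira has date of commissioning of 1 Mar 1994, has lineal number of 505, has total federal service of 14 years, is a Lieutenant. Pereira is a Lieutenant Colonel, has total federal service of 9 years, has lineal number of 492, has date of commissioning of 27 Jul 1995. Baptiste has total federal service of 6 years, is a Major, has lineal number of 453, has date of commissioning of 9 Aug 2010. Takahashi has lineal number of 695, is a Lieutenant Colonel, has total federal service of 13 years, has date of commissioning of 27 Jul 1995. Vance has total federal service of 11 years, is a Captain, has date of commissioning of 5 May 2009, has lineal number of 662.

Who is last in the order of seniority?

By grade: Pereira and Takahashi (Lieutenant Colonel); then Baptiste (Major); then Vance (Captain); then Ferreira (Lieutenant).
Pereira and Takahashi both have date of commissioning 27 Jul 1995, so the next rule applies.
Among Pereira and Takahashi, alphabetically by surname: Pereira before Takahashi.
Order: Pereira, Takahashi, Baptiste, Vance, Ferreira.

Ferreira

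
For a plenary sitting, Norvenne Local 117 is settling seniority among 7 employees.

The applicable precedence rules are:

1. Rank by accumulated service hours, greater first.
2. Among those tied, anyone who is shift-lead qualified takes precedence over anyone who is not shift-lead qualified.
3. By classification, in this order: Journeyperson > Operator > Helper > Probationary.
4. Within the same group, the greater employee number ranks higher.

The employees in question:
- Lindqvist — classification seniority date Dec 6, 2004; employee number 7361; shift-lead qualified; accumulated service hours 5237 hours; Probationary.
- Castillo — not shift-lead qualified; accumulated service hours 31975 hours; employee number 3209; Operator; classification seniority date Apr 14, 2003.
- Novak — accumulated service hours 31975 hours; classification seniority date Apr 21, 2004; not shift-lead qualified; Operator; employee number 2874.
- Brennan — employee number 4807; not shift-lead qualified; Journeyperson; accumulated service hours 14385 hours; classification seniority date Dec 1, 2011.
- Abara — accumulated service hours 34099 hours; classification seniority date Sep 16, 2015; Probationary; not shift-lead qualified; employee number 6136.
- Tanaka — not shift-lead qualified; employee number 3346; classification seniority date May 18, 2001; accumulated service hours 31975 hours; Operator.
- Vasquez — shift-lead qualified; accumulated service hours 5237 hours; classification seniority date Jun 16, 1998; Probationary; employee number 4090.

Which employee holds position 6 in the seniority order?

By accumulated service hours (higher first): Abara (34099 hours); then Tanaka, Castillo and Novak (each 31975 hours); then Brennan (14385 hours); then Lindqvist and Vasquez (both 5237 hours).
Tanaka, Castillo and Novak are each not shift-lead qualified, so the next rule applies.
Tanaka, Castillo and Novak are each Operator, so the next rule applies.
Among Tanaka, Castillo and Novak, by employee number (higher first): Tanaka (3346) before Castillo (3209) before Novak (2874).
Lindqvist and Vasquez are each shift-lead qualified, so the next rule applies.
Lindqvist and Vasquez are each Probationary, so the next rule applies.
Among Lindqvist and Vasquez, by employee number (higher first): Lindqvist (7361) before Vasquez (4090).
Order: Abara, Tanaka, Castillo, Novak, Brennan, Lindqvist, Vasquez.

Lindqvist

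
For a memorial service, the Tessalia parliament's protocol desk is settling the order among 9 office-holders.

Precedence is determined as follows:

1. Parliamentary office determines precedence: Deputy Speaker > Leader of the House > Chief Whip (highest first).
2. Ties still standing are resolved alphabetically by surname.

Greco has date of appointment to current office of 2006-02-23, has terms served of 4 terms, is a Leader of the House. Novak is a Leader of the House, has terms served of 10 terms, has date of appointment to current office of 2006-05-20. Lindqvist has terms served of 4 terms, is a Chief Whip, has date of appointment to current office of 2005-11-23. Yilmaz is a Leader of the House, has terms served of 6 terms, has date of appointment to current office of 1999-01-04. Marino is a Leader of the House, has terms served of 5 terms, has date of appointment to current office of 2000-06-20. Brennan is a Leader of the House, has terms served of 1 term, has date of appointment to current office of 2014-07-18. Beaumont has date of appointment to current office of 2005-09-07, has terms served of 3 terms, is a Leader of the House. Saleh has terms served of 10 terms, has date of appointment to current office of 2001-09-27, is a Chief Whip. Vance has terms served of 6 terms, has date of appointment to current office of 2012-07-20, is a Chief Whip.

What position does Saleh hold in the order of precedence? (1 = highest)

By parliamentary office: Beaumont, Brennan, Greco, Marino, Novak and Yilmaz (Leader of the House); then Lindqvist, Saleh and Vance (Chief Whip).
Among Beaumont, Brennan, Greco, Marino, Novak and Yilmaz, alphabetically by surname: Beaumont before Brennan before Greco before Marino before Novak before Yilmaz.
Among Lindqvist, Saleh and Vance, alphabetically by surname: Lindqvist before Saleh before Vance.
Order: Beaumont, Brennan, Greco, Marino, Novak, Yilmaz, Lindqvist, Saleh, Vance. So position 8.

8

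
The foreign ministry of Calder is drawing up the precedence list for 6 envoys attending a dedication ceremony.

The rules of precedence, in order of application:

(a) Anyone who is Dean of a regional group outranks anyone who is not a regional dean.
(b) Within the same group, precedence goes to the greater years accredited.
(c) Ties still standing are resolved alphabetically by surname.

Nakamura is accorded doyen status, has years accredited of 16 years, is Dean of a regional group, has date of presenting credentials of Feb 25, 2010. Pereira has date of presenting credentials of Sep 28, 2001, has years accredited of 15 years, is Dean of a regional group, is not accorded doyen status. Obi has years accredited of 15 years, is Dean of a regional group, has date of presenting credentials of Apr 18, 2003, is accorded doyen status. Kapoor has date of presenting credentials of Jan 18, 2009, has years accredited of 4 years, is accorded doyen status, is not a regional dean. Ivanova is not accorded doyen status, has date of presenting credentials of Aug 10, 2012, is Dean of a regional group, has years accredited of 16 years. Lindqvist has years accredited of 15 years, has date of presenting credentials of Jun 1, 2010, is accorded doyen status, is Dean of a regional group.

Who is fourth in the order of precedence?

Obi

By the first rule: Ivanova, Nakamura, Lindqvist, Obi and Pereira (each Dean of a regional group); then Kapoor (not a regional dean).
Among Ivanova, Nakamura, Lindqvist, Obi and Pereira, by years accredited (higher first): Ivanova and Nakamura (16 years) before Lindqvist, Obi and Pereira (15 years).
Among Ivanova and Nakamura, alphabetically by surname: Ivanova before Nakamura.
Among Lindqvist, Obi and Pereira, alphabetically by surname: Lindqvist before Obi before Pereira.
Order: Ivanova, Nakamura, Lindqvist, Obi, Pereira, Kapoor.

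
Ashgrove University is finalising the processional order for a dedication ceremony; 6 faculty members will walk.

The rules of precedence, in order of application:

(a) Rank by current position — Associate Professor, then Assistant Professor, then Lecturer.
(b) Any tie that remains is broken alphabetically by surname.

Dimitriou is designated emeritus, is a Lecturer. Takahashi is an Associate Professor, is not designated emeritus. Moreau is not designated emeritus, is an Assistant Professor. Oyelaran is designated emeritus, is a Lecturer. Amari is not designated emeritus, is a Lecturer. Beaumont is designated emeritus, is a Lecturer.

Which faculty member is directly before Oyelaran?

By current position: Takahashi (Associate Professor); then Moreau (Assistant Professor); then Amari, Beaumont, Dimitriou and Oyelaran (Lecturer).
Among Amari, Beaumont, Dimitriou and Oyelaran, alphabetically by surname: Amari before Beaumont before Dimitriou before Oyelaran.
Order: Takahashi, Moreau, Amari, Beaumont, Dimitriou, Oyelaran.

Dimitriou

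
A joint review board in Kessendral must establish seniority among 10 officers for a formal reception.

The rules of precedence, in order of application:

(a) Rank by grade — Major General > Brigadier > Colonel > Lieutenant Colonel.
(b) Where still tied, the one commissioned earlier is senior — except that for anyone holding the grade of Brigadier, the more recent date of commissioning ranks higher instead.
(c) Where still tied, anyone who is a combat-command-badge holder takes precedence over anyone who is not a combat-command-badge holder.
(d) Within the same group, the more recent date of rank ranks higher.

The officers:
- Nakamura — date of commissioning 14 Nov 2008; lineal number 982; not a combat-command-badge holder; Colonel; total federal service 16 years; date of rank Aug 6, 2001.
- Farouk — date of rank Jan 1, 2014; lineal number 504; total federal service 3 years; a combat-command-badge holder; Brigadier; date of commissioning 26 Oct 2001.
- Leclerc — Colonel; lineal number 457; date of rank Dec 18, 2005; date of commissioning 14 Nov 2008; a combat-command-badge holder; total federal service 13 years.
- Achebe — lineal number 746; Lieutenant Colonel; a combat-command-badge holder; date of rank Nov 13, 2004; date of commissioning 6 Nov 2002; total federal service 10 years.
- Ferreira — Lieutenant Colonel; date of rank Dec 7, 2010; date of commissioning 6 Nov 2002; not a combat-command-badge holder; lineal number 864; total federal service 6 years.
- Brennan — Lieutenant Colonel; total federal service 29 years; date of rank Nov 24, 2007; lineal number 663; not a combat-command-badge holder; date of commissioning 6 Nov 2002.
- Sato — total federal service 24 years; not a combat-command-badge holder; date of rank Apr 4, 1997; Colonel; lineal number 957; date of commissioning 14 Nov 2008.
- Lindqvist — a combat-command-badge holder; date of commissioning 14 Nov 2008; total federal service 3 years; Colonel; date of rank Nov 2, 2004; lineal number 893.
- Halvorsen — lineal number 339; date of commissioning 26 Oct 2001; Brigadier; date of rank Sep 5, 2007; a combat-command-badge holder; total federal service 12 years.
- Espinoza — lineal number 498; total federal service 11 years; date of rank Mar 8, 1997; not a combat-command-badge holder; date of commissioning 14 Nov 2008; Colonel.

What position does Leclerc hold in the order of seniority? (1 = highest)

By grade: Farouk and Halvorsen (Brigadier); then Leclerc, Lindqvist, Nakamura, Sato and Espinoza (Colonel); then Achebe, Ferreira and Brennan (Lieutenant Colonel).
Farouk and Halvorsen both have date of commissioning 26 Oct 2001, so the next rule applies.
Farouk and Halvorsen are each a combat-command-badge holder, so the next rule applies.
Among Farouk and Halvorsen, by date of rank (later first): Farouk (Jan 1, 2014) before Halvorsen (Sep 5, 2007).
Leclerc, Lindqvist, Nakamura, Sato and Espinoza all have date of commissioning 14 Nov 2008, so the next rule applies.
Among Leclerc, Lindqvist, Nakamura, Sato and Espinoza, a combat-command-badge holder before not a combat-command-badge holder: Leclerc and Lindqvist (a combat-command-badge holder) before Nakamura, Sato and Espinoza (not a combat-command-badge holder).
Among Leclerc and Lindqvist, by date of rank (later first): Leclerc (Dec 18, 2005) before Lindqvist (Nov 2, 2004).
Among Nakamura, Sato and Espinoza, by date of rank (later first): Nakamura (Aug 6, 2001) before Sato (Apr 4, 1997) before Espinoza (Mar 8, 1997).
Achebe, Ferreira and Brennan all have date of commissioning 6 Nov 2002, so the next rule applies.
Among Achebe, Ferreira and Brennan, a combat-command-badge holder before not a combat-command-badge holder: Achebe (a combat-command-badge holder) before Ferreira and Brennan (not a combat-command-badge holder).
Among Ferreira and Brennan, by date of rank (later first): Ferreira (Dec 7, 2010) before Brennan (Nov 24, 2007).
Order: Farouk, Halvorsen, Leclerc, Lindqvist, Nakamura, Sato, Espinoza, Achebe, Ferreira, Brennan. So position 3.

3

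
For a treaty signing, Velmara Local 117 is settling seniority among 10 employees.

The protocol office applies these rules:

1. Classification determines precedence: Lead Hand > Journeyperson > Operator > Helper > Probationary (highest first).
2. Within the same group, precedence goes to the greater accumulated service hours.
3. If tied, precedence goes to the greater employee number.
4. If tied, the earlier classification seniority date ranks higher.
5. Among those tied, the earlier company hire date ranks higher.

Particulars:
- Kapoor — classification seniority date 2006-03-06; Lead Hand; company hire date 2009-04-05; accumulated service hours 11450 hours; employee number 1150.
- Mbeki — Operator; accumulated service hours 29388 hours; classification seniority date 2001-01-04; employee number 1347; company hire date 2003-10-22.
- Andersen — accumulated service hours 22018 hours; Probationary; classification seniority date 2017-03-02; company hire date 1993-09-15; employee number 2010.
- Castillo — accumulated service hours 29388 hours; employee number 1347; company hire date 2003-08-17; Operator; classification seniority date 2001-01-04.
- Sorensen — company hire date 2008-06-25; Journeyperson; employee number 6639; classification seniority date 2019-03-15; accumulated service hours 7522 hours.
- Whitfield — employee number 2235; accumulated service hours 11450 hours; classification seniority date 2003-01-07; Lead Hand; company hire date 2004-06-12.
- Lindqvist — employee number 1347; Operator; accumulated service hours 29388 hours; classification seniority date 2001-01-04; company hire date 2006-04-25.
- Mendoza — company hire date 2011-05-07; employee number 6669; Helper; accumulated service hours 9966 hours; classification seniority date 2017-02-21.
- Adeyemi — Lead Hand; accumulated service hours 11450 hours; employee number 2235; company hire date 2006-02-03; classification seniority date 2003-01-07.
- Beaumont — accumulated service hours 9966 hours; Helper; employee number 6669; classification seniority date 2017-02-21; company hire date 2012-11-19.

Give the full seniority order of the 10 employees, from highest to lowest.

By classification: Whitfield, Adeyemi and Kapoor (Lead Hand); then Sorensen (Journeyperson); then Castillo, Mbeki and Lindqvist (Operator); then Mendoza and Beaumont (Helper); then Andersen (Probationary).
Whitfield, Adeyemi and Kapoor all have accumulated service hours 11450 hours, so the next rule applies.
Among Whitfield, Adeyemi and Kapoor, by employee number (higher first): Whitfield and Adeyemi (2235) before Kapoor (1150).
Whitfield and Adeyemi both have classification seniority date 2003-01-07, so the next rule applies.
Among Whitfield and Adeyemi, by company hire date (earlier first): Whitfield (2004-06-12) before Adeyemi (2006-02-03).
Castillo, Mbeki and Lindqvist all have accumulated service hours 29388 hours, so the next rule applies.
Castillo, Mbeki and Lindqvist all have employee number 1347, so the next rule applies.
Castillo, Mbeki and Lindqvist all have classification seniority date 2001-01-04, so the next rule applies.
Among Castillo, Mbeki and Lindqvist, by company hire date (earlier first): Castillo (2003-08-17) before Mbeki (2003-10-22) before Lindqvist (2006-04-25).
Mendoza and Beaumont both have accumulated service hours 9966 hours, so the next rule applies.
Mendoza and Beaumont both have employee number 6669, so the next rule applies.
Mendoza and Beaumont both have classification seniority date 2017-02-21, so the next rule applies.
Among Mendoza and Beaumont, by company hire date (earlier first): Mendoza (2011-05-07) before Beaumont (2012-11-19).
Full order: Whitfield, Adeyemi, Kapoor, Sorensen, Castillo, Mbeki, Lindqvist, Mendoza, Beaumont, Andersen.

Whitfield, Adeyemi, Kapoor, Sorensen, Castillo, Mbeki, Lindqvist, Mendoza, Beaumont, Andersen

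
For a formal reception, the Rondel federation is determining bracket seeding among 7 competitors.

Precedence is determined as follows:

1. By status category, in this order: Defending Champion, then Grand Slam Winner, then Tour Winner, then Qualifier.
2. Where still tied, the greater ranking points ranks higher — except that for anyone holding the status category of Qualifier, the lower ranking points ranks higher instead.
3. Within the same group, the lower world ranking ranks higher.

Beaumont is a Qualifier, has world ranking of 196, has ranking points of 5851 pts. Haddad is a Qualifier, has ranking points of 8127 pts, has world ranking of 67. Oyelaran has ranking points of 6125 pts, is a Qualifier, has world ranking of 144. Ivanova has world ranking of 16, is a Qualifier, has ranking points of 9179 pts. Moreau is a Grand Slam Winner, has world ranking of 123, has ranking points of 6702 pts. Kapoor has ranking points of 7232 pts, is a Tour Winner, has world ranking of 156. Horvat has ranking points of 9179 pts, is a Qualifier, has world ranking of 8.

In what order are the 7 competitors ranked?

Moreau, Kapoor, Beaumont, Oyelaran, Haddad, Horvat, Ivanova

By status category: Moreau (Grand Slam Winner); then Kapoor (Tour Winner); then Beaumont, Oyelaran, Haddad, Horvat and Ivanova (Qualifier).
Among Beaumont, Oyelaran, Haddad, Horvat and Ivanova, by ranking points (lower first) (reversed rule for this group): Beaumont (5851 pts) before Oyelaran (6125 pts) before Haddad (8127 pts) before Horvat and Ivanova (9179 pts).
Among Horvat and Ivanova, by world ranking (lower first): Horvat (8) before Ivanova (16).
Full order: Moreau, Kapoor, Beaumont, Oyelaran, Haddad, Horvat, Ivanova.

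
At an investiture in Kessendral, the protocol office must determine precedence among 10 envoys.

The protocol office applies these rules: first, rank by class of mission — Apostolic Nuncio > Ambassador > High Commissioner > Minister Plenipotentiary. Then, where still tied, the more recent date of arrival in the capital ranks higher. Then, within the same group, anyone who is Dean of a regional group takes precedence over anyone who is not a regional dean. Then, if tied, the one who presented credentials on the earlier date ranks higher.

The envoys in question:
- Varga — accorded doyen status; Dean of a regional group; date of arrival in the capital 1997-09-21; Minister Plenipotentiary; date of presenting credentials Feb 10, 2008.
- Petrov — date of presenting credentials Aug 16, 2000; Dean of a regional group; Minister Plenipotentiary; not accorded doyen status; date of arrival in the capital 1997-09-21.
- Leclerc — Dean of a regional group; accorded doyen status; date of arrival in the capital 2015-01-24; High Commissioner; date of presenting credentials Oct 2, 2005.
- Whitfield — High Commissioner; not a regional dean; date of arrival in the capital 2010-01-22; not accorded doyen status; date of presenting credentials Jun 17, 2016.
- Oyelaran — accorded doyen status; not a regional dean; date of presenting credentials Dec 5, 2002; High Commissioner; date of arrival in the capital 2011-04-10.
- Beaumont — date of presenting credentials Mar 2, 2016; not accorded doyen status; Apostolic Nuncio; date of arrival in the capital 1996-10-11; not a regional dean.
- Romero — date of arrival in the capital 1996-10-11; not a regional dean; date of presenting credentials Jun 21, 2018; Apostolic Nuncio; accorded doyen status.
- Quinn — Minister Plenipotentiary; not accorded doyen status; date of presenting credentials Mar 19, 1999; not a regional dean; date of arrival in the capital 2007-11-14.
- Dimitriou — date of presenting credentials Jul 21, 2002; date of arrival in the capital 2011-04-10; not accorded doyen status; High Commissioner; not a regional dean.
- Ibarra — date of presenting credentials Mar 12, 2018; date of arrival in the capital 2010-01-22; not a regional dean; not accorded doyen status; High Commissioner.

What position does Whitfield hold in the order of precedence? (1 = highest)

By class of mission: Beaumont and Romero (Apostolic Nuncio); then Leclerc, Dimitriou, Oyelaran, Whitfield and Ibarra (High Commissioner); then Quinn, Petrov and Varga (Minister Plenipotentiary).
Beaumont and Romero both have date of arrival in the capital 1996-10-11, so the next rule applies.
Beaumont and Romero are each not a regional dean, so the next rule applies.
Among Beaumont and Romero, by date of presenting credentials (earlier first): Beaumont (Mar 2, 2016) before Romero (Jun 21, 2018).
Among Leclerc, Dimitriou, Oyelaran, Whitfield and Ibarra, by date of arrival in the capital (later first): Leclerc (2015-01-24) before Dimitriou and Oyelaran (2011-04-10) before Whitfield and Ibarra (2010-01-22).
Dimitriou and Oyelaran are each not a regional dean, so the next rule applies.
Among Dimitriou and Oyelaran, by date of presenting credentials (earlier first): Dimitriou (Jul 21, 2002) before Oyelaran (Dec 5, 2002).
Whitfield and Ibarra are each not a regional dean, so the next rule applies.
Among Whitfield and Ibarra, by date of presenting credentials (earlier first): Whitfield (Jun 17, 2016) before Ibarra (Mar 12, 2018).
Among Quinn, Petrov and Varga, by date of arrival in the capital (later first): Quinn (2007-11-14) before Petrov and Varga (1997-09-21).
Petrov and Varga are each Dean of a regional group, so the next rule applies.
Among Petrov and Varga, by date of presenting credentials (earlier first): Petrov (Aug 16, 2000) before Varga (Feb 10, 2008).
Order: Beaumont, Romero, Leclerc, Dimitriou, Oyelaran, Whitfield, Ibarra, Quinn, Petrov, Varga. So position 6.

6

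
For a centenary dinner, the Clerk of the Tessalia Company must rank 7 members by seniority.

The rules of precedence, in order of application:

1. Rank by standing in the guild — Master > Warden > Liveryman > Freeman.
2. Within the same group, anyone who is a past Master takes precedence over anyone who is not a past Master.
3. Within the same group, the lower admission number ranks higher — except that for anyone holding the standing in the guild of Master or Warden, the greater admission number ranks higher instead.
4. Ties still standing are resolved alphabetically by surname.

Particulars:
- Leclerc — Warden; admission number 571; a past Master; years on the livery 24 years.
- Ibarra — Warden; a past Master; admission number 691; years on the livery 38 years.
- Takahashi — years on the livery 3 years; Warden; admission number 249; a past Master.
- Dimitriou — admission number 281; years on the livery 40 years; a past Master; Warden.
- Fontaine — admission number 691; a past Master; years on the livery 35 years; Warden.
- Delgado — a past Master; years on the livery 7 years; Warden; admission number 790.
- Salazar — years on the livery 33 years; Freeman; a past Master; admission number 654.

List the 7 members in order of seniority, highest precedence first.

By standing in the guild: Delgado, Fontaine, Ibarra, Leclerc, Dimitriou and Takahashi (Warden); then Salazar (Freeman).
Delgado, Fontaine, Ibarra, Leclerc, Dimitriou and Takahashi are each a past Master, so the next rule applies.
Among Delgado, Fontaine, Ibarra, Leclerc, Dimitriou and Takahashi, by admission number (higher first) (reversed rule for this group): Delgado (790) before Fontaine and Ibarra (691) before Leclerc (571) before Dimitriou (281) before Takahashi (249).
Among Fontaine and Ibarra, alphabetically by surname: Fontaine before Ibarra.
Full order: Delgado, Fontaine, Ibarra, Leclerc, Dimitriou, Takahashi, Salazar.

Delgado, Fontaine, Ibarra, Leclerc, Dimitriou, Takahashi, Salazar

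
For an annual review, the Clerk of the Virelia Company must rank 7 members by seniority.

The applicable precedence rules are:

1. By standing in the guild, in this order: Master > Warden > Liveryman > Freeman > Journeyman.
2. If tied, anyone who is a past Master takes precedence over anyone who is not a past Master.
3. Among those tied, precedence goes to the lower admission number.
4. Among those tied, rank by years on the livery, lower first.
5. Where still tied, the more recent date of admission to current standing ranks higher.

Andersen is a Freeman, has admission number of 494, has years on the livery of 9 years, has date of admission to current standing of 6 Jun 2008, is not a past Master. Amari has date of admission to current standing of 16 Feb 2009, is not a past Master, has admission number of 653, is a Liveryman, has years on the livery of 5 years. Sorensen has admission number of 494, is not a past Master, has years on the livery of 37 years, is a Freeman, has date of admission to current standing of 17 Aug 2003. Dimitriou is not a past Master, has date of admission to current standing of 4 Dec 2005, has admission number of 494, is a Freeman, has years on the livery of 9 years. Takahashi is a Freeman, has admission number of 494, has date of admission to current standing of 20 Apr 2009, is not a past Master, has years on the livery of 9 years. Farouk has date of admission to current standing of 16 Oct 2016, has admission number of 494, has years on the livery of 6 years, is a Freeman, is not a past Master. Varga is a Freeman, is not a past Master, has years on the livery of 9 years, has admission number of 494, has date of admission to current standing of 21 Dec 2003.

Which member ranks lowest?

By standing in the guild: Amari (Liveryman); then Farouk, Takahashi, Andersen, Dimitriou, Varga and Sorensen (Freeman).
Farouk, Takahashi, Andersen, Dimitriou, Varga and Sorensen are each not a past Master, so the next rule applies.
Farouk, Takahashi, Andersen, Dimitriou, Varga and Sorensen all have admission number 494, so the next rule applies.
Among Farouk, Takahashi, Andersen, Dimitriou, Varga and Sorensen, by years on the livery (lower first): Farouk (6 years) before Takahashi, Andersen, Dimitriou and Varga (9 years) before Sorensen (37 years).
Among Takahashi, Andersen, Dimitriou and Varga, by date of admission to current standing (later first): Takahashi (20 Apr 2009) before Andersen (6 Jun 2008) before Dimitriou (4 Dec 2005) before Varga (21 Dec 2003).
Order: Amari, Farouk, Takahashi, Andersen, Dimitriou, Varga, Sorensen.

Sorensen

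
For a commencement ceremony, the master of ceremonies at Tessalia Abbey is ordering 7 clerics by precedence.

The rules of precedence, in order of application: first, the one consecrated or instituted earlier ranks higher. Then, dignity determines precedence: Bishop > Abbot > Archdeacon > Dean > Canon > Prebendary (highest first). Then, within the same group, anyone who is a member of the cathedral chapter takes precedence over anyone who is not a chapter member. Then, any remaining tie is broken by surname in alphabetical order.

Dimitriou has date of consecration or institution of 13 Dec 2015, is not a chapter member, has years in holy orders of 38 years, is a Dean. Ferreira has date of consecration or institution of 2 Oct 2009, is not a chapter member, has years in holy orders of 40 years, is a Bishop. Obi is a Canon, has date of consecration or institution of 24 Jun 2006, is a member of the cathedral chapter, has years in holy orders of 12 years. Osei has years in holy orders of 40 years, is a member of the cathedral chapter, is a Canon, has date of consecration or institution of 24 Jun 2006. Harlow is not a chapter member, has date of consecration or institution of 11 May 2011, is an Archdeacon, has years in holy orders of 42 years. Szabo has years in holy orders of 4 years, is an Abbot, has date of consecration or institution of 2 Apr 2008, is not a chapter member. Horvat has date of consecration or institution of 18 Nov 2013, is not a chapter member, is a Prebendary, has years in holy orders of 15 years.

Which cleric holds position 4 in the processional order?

Ferreira

By date of consecration or institution (earlier first): Obi and Osei (both 24 Jun 2006); then Szabo (2 Apr 2008); then Ferreira (2 Oct 2009); then Harlow (11 May 2011); then Horvat (18 Nov 2013); then Dimitriou (13 Dec 2015).
Obi and Osei are each Canon, so the next rule applies.
Obi and Osei are each a member of the cathedral chapter, so the next rule applies.
Among Obi and Osei, alphabetically by surname: Obi before Osei.
Order: Obi, Osei, Szabo, Ferreira, Harlow, Horvat, Dimitriou.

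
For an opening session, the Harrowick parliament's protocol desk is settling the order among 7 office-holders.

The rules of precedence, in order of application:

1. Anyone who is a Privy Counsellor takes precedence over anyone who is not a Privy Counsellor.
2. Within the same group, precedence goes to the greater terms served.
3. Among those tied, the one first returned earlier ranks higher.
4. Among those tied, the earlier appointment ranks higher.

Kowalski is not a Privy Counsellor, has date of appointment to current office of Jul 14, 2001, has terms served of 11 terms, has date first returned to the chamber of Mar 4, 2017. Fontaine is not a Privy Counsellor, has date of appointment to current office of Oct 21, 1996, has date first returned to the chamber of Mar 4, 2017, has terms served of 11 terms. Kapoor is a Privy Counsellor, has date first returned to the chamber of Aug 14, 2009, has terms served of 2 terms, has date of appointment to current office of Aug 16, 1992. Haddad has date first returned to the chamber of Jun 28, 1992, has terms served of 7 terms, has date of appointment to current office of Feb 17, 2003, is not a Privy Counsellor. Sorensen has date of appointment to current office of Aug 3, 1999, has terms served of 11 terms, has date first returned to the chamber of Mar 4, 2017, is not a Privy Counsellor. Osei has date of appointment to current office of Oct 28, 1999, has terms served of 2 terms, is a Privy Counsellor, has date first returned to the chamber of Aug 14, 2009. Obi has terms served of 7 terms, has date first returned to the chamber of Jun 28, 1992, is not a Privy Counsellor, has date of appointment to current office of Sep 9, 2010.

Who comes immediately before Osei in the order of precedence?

Kapoor

By the first rule: Kapoor and Osei (both a Privy Counsellor); then Fontaine, Sorensen, Kowalski, Haddad and Obi (each not a Privy Counsellor).
Kapoor and Osei both have terms served 2 terms, so the next rule applies.
Kapoor and Osei both have date first returned to the chamber Aug 14, 2009, so the next rule applies.
Among Kapoor and Osei, by date of appointment to current office (earlier first): Kapoor (Aug 16, 1992) before Osei (Oct 28, 1999).
Among Fontaine, Sorensen, Kowalski, Haddad and Obi, by terms served (higher first): Fontaine, Sorensen and Kowalski (11 terms) before Haddad and Obi (7 terms).
Fontaine, Sorensen and Kowalski all have date first returned to the chamber Mar 4, 2017, so the next rule applies.
Among Fontaine, Sorensen and Kowalski, by date of appointment to current office (earlier first): Fontaine (Oct 21, 1996) before Sorensen (Aug 3, 1999) before Kowalski (Jul 14, 2001).
Haddad and Obi both have date first returned to the chamber Jun 28, 1992, so the next rule applies.
Among Haddad and Obi, by date of appointment to current office (earlier first): Haddad (Feb 17, 2003) before Obi (Sep 9, 2010).
Order: Kapoor, Osei, Fontaine, Sorensen, Kowalski, Haddad, Obi.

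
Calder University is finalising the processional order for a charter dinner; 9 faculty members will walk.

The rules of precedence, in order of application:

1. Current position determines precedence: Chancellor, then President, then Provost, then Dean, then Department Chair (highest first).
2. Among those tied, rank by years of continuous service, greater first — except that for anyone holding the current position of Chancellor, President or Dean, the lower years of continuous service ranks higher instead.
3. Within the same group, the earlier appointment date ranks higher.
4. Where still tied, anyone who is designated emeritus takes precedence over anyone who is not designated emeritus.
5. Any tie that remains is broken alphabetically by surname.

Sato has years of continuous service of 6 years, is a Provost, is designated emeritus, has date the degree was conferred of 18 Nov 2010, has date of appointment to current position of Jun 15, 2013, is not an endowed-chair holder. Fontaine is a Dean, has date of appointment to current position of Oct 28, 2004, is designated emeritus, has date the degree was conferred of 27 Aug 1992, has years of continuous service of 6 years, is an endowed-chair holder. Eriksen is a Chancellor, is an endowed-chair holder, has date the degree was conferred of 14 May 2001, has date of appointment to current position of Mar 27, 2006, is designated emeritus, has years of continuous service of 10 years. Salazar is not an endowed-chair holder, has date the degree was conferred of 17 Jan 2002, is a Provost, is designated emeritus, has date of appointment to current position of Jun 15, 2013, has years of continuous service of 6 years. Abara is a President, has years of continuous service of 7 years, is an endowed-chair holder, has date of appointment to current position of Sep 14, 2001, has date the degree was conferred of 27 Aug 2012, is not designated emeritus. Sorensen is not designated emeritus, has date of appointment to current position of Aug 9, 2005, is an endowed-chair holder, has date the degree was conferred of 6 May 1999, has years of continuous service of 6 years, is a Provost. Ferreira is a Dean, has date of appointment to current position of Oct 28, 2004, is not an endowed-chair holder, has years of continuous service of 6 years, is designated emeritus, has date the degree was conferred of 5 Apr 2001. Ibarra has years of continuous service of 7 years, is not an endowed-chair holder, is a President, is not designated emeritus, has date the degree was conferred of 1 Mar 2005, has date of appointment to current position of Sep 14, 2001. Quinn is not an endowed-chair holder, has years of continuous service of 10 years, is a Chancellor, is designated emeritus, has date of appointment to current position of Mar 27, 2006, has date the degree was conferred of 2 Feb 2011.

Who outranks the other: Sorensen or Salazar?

By current position: Eriksen and Quinn (Chancellor); then Abara and Ibarra (President); then Sorensen, Salazar and Sato (Provost); then Ferreira and Fontaine (Dean).
Eriksen and Quinn both have years of continuous service 10 years, so the next rule applies.
Eriksen and Quinn both have date of appointment to current position Mar 27, 2006, so the next rule applies.
Eriksen and Quinn are each designated emeritus, so the next rule applies.
Among Eriksen and Quinn, alphabetically by surname: Eriksen before Quinn.
Abara and Ibarra both have years of continuous service 7 years, so the next rule applies.
Abara and Ibarra both have date of appointment to current position Sep 14, 2001, so the next rule applies.
Abara and Ibarra are each not designated emeritus, so the next rule applies.
Among Abara and Ibarra, alphabetically by surname: Abara before Ibarra.
Sorensen, Salazar and Sato all have years of continuous service 6 years, so the next rule applies.
Among Sorensen, Salazar and Sato, by date of appointment to current position (earlier first): Sorensen (Aug 9, 2005) before Salazar and Sato (Jun 15, 2013).
Salazar and Sato are each designated emeritus, so the next rule applies.
Among Salazar and Sato, alphabetically by surname: Salazar before Sato.
Ferreira and Fontaine both have years of continuous service 6 years, so the next rule applies.
Ferreira and Fontaine both have date of appointment to current position Oct 28, 2004, so the next rule applies.
Ferreira and Fontaine are each designated emeritus, so the next rule applies.
Among Ferreira and Fontaine, alphabetically by surname: Ferreira before Fontaine.
So Sorensen takes precedence.

Sorensen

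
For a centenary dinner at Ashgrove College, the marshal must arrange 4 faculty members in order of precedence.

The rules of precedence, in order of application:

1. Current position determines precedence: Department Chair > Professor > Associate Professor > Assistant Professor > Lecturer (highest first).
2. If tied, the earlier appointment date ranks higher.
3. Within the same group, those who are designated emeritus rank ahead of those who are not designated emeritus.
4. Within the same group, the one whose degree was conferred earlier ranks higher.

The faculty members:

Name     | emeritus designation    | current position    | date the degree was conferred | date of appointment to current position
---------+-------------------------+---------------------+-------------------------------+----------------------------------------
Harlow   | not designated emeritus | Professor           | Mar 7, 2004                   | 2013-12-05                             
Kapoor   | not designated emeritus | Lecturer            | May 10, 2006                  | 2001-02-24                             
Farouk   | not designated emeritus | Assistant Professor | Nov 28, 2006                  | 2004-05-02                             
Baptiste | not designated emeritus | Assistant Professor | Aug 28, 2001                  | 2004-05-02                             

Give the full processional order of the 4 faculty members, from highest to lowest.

By current position: Harlow (Professor); then Baptiste and Farouk (Assistant Professor); then Kapoor (Lecturer).
Baptiste and Farouk both have date of appointment to current position 2004-05-02, so the next rule applies.
Baptiste and Farouk are each not designated emeritus, so the next rule applies.
Among Baptiste and Farouk, by date the degree was conferred (earlier first): Baptiste (Aug 28, 2001) before Farouk (Nov 28, 2006).
Full order: Harlow, Baptiste, Farouk, Kapoor.

Harlow, Baptiste, Farouk, Kapoor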